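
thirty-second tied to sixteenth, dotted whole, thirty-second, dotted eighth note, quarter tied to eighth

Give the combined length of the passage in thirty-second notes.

70

Convert each value to thirty-second notes: thirty-second tied to sixteenth (thirty-second + sixteenth) = 3; dotted whole = 48; thirty-second = 1; dotted eighth note = 6; quarter tied to eighth (quarter + eighth) = 12.
Adding: 3 + 48 + 1 + 6 + 12 = 70 thirty-second notes.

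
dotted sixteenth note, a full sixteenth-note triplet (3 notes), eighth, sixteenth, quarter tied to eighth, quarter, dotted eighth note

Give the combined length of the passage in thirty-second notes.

In thirty-second notes: dotted sixteenth note = 3; a full sixteenth-note triplet (3 notes) (three triplet sixteenths span one eighth) = 4; eighth = 4; sixteenth = 2; quarter tied to eighth (quarter + eighth) = 12; quarter = 8; dotted eighth note = 6.
Sum: 3 + 4 + 4 + 2 + 12 + 8 + 6 = 39 thirty-second notes.

39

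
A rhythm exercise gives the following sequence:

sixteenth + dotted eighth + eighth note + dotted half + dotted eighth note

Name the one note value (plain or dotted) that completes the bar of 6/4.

dotted eighth note

The bar of 6/4 = 24 sixteenth notes.
Convert each value to sixteenth notes: sixteenth = 1; dotted eighth = 3; eighth note = 2; dotted half = 12; dotted eighth note = 3.
Sum: 1 + 3 + 2 + 12 + 3 = 21.
Remaining: 24 − 21 = 3 sixteenth notes, which is a dotted eighth note.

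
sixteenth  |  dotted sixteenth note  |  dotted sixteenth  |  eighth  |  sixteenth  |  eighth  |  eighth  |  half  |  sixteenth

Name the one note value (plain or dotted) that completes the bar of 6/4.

The bar of 6/4 = 48 thirty-second notes.
Working in thirty-second notes: sixteenth = 2; dotted sixteenth note = 3; dotted sixteenth = 3; eighth = 4; sixteenth = 2; eighth = 4; eighth = 4; half = 16; sixteenth = 2.
Adding: 2 + 3 + 3 + 4 + 2 + 4 + 4 + 16 + 2 = 40.
Remaining: 48 − 40 = 8 thirty-second notes, which is a quarter note.

quarter note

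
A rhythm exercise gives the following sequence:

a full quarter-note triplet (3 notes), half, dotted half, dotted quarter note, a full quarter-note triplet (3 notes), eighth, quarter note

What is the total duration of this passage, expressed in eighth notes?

24

Convert each value to eighth notes: a full quarter-note triplet (3 notes) (three triplet quarters span one half) = 4; half = 4; dotted half = 6; dotted quarter note = 3; a full quarter-note triplet (3 notes) (three triplet quarters span one half) = 4; eighth = 1; quarter note = 2.
Sum: 4 + 4 + 6 + 3 + 4 + 1 + 2 = 24 eighth notes.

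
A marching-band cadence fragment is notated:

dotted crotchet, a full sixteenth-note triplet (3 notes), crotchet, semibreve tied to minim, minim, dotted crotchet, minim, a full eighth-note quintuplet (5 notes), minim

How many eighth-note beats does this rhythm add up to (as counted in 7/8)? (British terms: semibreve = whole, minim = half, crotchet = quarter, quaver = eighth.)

One eighth-note beat = 2 sixteenth notes.
Each duration in sixteenth notes: dotted crotchet = 6; a full sixteenth-note triplet (3 notes) (three triplet sixteenths span one eighth) = 2; crotchet = 4; semibreve tied to minim (semibreve + minim) = 24; minim = 8; dotted crotchet = 6; minim = 8; a full eighth-note quintuplet (5 notes) (five quintuplet eighths span one half) = 8; minim = 8.
Sum: 6 + 2 + 4 + 24 + 8 + 6 + 8 + 8 + 8 = 74.
74 ÷ 2 = 37 beats.

37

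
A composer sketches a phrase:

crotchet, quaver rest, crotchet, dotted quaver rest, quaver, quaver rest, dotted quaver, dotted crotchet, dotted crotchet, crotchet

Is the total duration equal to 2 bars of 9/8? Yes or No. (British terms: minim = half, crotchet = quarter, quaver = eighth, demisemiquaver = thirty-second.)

One bar of 9/8 = 18 sixteenth notes, so 2 bars = 36.
Express everything in sixteenth notes: crotchet = 4; quaver rest = 2; crotchet = 4; dotted quaver rest = 3; quaver = 2; quaver rest = 2; dotted quaver = 3; dotted crotchet = 6; dotted crotchet = 6; crotchet = 4.
Adding: 4 + 2 + 4 + 3 + 2 + 2 + 3 + 6 + 6 + 4 = 36.
36 equals 36, so the answer is Yes.

Yes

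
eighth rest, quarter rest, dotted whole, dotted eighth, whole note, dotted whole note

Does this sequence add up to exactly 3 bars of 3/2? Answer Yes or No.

One bar of 3/2 = 24 sixteenth notes, so 3 bars = 72.
Express everything in sixteenth notes: eighth rest = 2; quarter rest = 4; dotted whole = 24; dotted eighth = 3; whole note = 16; dotted whole note = 24.
Sum: 2 + 4 + 24 + 3 + 16 + 24 = 73.
73 exceeds 72, so the answer is No.

No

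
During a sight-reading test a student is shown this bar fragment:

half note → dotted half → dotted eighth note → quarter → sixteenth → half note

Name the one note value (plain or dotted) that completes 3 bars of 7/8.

dotted quarter note

3 bars of 7/8 = 42 sixteenth notes.
Working in sixteenth notes: half note = 8; dotted half = 12; dotted eighth note = 3; quarter = 4; sixteenth = 1; half note = 8.
Sum: 8 + 12 + 3 + 4 + 1 + 8 = 36.
Remaining: 42 − 36 = 6 sixteenth notes, which is a dotted quarter note.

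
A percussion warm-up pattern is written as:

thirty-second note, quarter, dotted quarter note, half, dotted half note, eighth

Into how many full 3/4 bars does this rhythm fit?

2

One bar of 3/4 = 24 thirty-second notes.
Express everything in thirty-second notes: thirty-second note = 1; quarter = 8; dotted quarter note = 12; half = 16; dotted half note = 24; eighth = 4.
Altogether 1 + 8 + 12 + 16 + 24 + 4 = 65.
65 ÷ 24 = 2 complete bars with 17 left over.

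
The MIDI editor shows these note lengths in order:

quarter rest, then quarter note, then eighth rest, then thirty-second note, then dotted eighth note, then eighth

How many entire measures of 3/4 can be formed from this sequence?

1

One bar of 3/4 = 24 thirty-second notes.
Working in thirty-second notes: quarter rest = 8; quarter note = 8; eighth rest = 4; thirty-second note = 1; dotted eighth note = 6; eighth = 4.
Adding: 8 + 8 + 4 + 1 + 6 + 4 = 31.
31 ÷ 24 = 1 complete bar with 7 left over.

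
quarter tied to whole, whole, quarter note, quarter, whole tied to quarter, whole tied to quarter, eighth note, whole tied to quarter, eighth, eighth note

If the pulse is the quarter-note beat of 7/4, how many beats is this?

One quarter-note beat = 2 eighth notes.
Express everything in eighth notes: quarter tied to whole (quarter + whole) = 10; whole = 8; quarter note = 2; quarter = 2; whole tied to quarter (whole + quarter) = 10; whole tied to quarter (whole + quarter) = 10; eighth note = 1; whole tied to quarter (whole + quarter) = 10; eighth = 1; eighth note = 1.
Adding: 10 + 8 + 2 + 2 + 10 + 10 + 1 + 10 + 1 + 1 = 55.
55 ÷ 2 = 27.5 beats.

27.5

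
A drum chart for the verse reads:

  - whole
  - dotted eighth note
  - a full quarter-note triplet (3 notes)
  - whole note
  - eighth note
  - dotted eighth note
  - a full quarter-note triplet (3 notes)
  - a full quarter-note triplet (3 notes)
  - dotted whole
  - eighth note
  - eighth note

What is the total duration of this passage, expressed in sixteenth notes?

Each duration in sixteenth notes: whole = 16; dotted eighth note = 3; a full quarter-note triplet (3 notes) (three triplet quarters span one half) = 8; whole note = 16; eighth note = 2; dotted eighth note = 3; a full quarter-note triplet (3 notes) (three triplet quarters span one half) = 8; a full quarter-note triplet (3 notes) (three triplet quarters span one half) = 8; dotted whole = 24; eighth note = 2; eighth note = 2.
Adding: 16 + 3 + 8 + 16 + 2 + 3 + 8 + 8 + 24 + 2 + 2 = 92 sixteenth notes.

92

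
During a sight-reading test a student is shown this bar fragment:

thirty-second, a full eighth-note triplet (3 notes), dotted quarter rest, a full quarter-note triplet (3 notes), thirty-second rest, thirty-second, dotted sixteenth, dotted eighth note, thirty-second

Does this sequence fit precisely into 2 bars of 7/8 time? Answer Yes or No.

No

One bar of 7/8 = 28 thirty-second notes, so 2 bars = 56.
Working in thirty-second notes: thirty-second = 1; a full eighth-note triplet (3 notes) (three triplet eighths span one quarter) = 8; dotted quarter rest = 12; a full quarter-note triplet (3 notes) (three triplet quarters span one half) = 16; thirty-second rest = 1; thirty-second = 1; dotted sixteenth = 3; dotted eighth note = 6; thirty-second = 1.
Adding: 1 + 8 + 12 + 16 + 1 + 1 + 3 + 6 + 1 = 49.
49 falls short of 56, so the answer is No.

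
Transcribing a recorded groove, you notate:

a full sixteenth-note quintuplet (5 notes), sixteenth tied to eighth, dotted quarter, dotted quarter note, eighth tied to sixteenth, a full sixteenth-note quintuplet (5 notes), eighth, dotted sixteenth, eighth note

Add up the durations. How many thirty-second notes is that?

63

Each duration in thirty-second notes: a full sixteenth-note quintuplet (5 notes) (five quintuplet sixteenths span one quarter) = 8; sixteenth tied to eighth (sixteenth + eighth) = 6; dotted quarter = 12; dotted quarter note = 12; eighth tied to sixteenth (eighth + sixteenth) = 6; a full sixteenth-note quintuplet (5 notes) (five quintuplet sixteenths span one quarter) = 8; eighth = 4; dotted sixteenth = 3; eighth note = 4.
Adding: 8 + 6 + 12 + 12 + 6 + 8 + 4 + 3 + 4 = 63 thirty-second notes.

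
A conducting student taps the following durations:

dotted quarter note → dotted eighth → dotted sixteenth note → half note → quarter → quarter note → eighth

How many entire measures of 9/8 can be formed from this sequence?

One bar of 9/8 = 36 thirty-second notes.
Express everything in thirty-second notes: dotted quarter note = 12; dotted eighth = 6; dotted sixteenth note = 3; half note = 16; quarter = 8; quarter note = 8; eighth = 4.
Total: 12 + 6 + 3 + 16 + 8 + 8 + 4 = 57.
57 ÷ 36 = 1 complete bar with 21 left over.

1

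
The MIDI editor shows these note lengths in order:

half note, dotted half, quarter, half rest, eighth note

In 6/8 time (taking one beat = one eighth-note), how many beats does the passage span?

One eighth-note beat = 2 sixteenth notes.
Convert each value to sixteenth notes: half note = 8; dotted half = 12; quarter = 4; half rest = 8; eighth note = 2.
Adding: 8 + 12 + 4 + 8 + 2 = 34.
34 ÷ 2 = 17 beats.

17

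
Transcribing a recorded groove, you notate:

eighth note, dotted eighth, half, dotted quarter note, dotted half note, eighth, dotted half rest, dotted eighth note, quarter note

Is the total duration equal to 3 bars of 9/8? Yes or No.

One bar of 9/8 = 18 sixteenth notes, so 3 bars = 54.
Working in sixteenth notes: eighth note = 2; dotted eighth = 3; half = 8; dotted quarter note = 6; dotted half note = 12; eighth = 2; dotted half rest = 12; dotted eighth note = 3; quarter note = 4.
Total: 2 + 3 + 8 + 6 + 12 + 2 + 12 + 3 + 4 = 52.
52 falls short of 54, so the answer is No.

No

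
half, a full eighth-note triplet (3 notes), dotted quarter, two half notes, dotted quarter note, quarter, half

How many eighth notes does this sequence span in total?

Convert each value to eighth notes: half = 4; a full eighth-note triplet (3 notes) (three triplet eighths span one quarter) = 2; dotted quarter = 3; half note = 4; half note = 4; dotted quarter note = 3; quarter = 2; half = 4.
Adding: 4 + 2 + 3 + 4 + 4 + 3 + 2 + 4 = 26 eighth notes.

26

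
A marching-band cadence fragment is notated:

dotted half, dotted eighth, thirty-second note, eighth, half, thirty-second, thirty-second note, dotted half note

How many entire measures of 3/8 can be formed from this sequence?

One bar of 3/8 = 12 thirty-second notes.
Express everything in thirty-second notes: dotted half = 24; dotted eighth = 6; thirty-second note = 1; eighth = 4; half = 16; thirty-second = 1; thirty-second note = 1; dotted half note = 24.
Altogether 24 + 6 + 1 + 4 + 16 + 1 + 1 + 24 = 77.
77 ÷ 12 = 6 complete bars with 5 left over.

6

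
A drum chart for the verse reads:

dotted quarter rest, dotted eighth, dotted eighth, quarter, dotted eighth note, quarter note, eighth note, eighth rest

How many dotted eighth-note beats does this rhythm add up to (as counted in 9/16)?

One dotted eighth-note beat = 3 sixteenth notes.
Each duration in sixteenth notes: dotted quarter rest = 6; dotted eighth = 3; dotted eighth = 3; quarter = 4; dotted eighth note = 3; quarter note = 4; eighth note = 2; eighth rest = 2.
Adding: 6 + 3 + 3 + 4 + 3 + 4 + 2 + 2 = 27.
27 ÷ 3 = 9 beats.

9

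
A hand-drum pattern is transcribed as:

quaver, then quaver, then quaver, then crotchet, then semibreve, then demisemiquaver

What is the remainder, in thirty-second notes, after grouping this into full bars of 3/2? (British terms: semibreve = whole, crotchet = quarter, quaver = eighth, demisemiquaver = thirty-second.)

5

One bar of 3/2 = 48 thirty-second notes.
Convert each value to thirty-second notes: quaver = 4; quaver = 4; quaver = 4; crotchet = 8; semibreve = 32; demisemiquaver = 1.
Total: 4 + 4 + 4 + 8 + 32 + 1 = 53.
53 ÷ 48 = 1 complete bar with 5 thirty-second notes remaining.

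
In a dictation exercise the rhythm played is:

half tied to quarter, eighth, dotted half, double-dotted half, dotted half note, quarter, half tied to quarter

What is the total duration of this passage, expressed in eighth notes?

34

Express everything in eighth notes: half tied to quarter (half + quarter) = 6; eighth = 1; dotted half = 6; double-dotted half = 7; dotted half note = 6; quarter = 2; half tied to quarter (half + quarter) = 6.
Adding: 6 + 1 + 6 + 7 + 6 + 2 + 6 = 34 eighth notes.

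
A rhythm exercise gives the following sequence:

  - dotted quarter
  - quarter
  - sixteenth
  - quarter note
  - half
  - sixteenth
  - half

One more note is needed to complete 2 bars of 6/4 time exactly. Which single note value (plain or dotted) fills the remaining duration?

2 bars of 6/4 = 48 sixteenth notes.
Convert each value to sixteenth notes: dotted quarter = 6; quarter = 4; sixteenth = 1; quarter note = 4; half = 8; sixteenth = 1; half = 8.
Altogether 6 + 4 + 1 + 4 + 8 + 1 + 8 = 32.
Remaining: 48 − 32 = 16 sixteenth notes, which is a whole note.

whole note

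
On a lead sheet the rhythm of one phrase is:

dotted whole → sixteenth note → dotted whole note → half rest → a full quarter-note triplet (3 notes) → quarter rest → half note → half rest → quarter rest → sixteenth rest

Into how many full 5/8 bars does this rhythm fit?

9

One bar of 5/8 = 10 sixteenth notes.
Working in sixteenth notes: dotted whole = 24; sixteenth note = 1; dotted whole note = 24; half rest = 8; a full quarter-note triplet (3 notes) (three triplet quarters span one half) = 8; quarter rest = 4; half note = 8; half rest = 8; quarter rest = 4; sixteenth rest = 1.
Total: 24 + 1 + 24 + 8 + 8 + 4 + 8 + 8 + 4 + 1 = 90.
90 ÷ 10 = 9 complete bars with 0 left over.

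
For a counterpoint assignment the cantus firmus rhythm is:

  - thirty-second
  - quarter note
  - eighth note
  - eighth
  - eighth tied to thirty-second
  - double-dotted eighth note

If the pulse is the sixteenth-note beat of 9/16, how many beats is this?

One sixteenth-note beat = 2 thirty-second notes.
Working in thirty-second notes: thirty-second = 1; quarter note = 8; eighth note = 4; eighth = 4; eighth tied to thirty-second (eighth + thirty-second) = 5; double-dotted eighth note = 7.
Adding: 1 + 8 + 4 + 4 + 5 + 7 = 29.
29 ÷ 2 = 14.5 beats.

14.5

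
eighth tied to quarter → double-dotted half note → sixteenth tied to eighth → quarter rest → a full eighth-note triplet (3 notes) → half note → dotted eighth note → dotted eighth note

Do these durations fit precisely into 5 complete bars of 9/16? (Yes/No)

One bar of 9/16 = 9 sixteenth notes, so 5 bars = 45.
Convert each value to sixteenth notes: eighth tied to quarter (eighth + quarter) = 6; double-dotted half note = 14; sixteenth tied to eighth (sixteenth + eighth) = 3; quarter rest = 4; a full eighth-note triplet (3 notes) (three triplet eighths span one quarter) = 4; half note = 8; dotted eighth note = 3; dotted eighth note = 3.
Adding: 6 + 14 + 3 + 4 + 4 + 8 + 3 + 3 = 45.
45 equals 45, so the answer is Yes.

Yes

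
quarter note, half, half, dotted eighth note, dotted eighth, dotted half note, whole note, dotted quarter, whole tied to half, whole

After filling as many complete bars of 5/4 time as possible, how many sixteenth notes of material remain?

One bar of 5/4 = 20 sixteenth notes.
In sixteenth notes: quarter note = 4; half = 8; half = 8; dotted eighth note = 3; dotted eighth = 3; dotted half note = 12; whole note = 16; dotted quarter = 6; whole tied to half (whole + half) = 24; whole = 16.
Adding: 4 + 8 + 8 + 3 + 3 + 12 + 16 + 6 + 24 + 16 = 100.
100 ÷ 20 = 5 complete bars with 0 sixteenth notes remaining.

0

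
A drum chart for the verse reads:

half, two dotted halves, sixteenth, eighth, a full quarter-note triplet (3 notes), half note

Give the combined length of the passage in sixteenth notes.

In sixteenth notes: half = 8; dotted half = 12; dotted half = 12; sixteenth = 1; eighth = 2; a full quarter-note triplet (3 notes) (three triplet quarters span one half) = 8; half note = 8.
Sum: 8 + 12 + 12 + 1 + 2 + 8 + 8 = 51 sixteenth notes.

51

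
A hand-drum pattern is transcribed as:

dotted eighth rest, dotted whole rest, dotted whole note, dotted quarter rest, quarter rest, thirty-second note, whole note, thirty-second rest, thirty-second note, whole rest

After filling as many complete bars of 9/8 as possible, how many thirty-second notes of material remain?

9

One bar of 9/8 = 36 thirty-second notes.
Working in thirty-second notes: dotted eighth rest = 6; dotted whole rest = 48; dotted whole note = 48; dotted quarter rest = 12; quarter rest = 8; thirty-second note = 1; whole note = 32; thirty-second rest = 1; thirty-second note = 1; whole rest = 32.
Adding: 6 + 48 + 48 + 12 + 8 + 1 + 32 + 1 + 1 + 32 = 189.
189 ÷ 36 = 5 complete bars with 9 thirty-second notes remaining.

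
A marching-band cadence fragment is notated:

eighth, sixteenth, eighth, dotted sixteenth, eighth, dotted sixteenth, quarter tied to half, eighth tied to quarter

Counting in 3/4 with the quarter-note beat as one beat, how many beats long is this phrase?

7

One quarter-note beat = 8 thirty-second notes.
In thirty-second notes: eighth = 4; sixteenth = 2; eighth = 4; dotted sixteenth = 3; eighth = 4; dotted sixteenth = 3; quarter tied to half (quarter + half) = 24; eighth tied to quarter (eighth + quarter) = 12.
Altogether 4 + 2 + 4 + 3 + 4 + 3 + 24 + 12 = 56.
56 ÷ 8 = 7 beats.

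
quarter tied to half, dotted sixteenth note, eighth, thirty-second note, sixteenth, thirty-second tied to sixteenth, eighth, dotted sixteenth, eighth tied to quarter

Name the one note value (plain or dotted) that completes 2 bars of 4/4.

quarter note

2 bars of 4/4 = 64 thirty-second notes.
Each duration in thirty-second notes: quarter tied to half (quarter + half) = 24; dotted sixteenth note = 3; eighth = 4; thirty-second note = 1; sixteenth = 2; thirty-second tied to sixteenth (thirty-second + sixteenth) = 3; eighth = 4; dotted sixteenth = 3; eighth tied to quarter (eighth + quarter) = 12.
Adding: 24 + 3 + 4 + 1 + 2 + 3 + 4 + 3 + 12 = 56.
Remaining: 64 − 56 = 8 thirty-second notes, which is a quarter note.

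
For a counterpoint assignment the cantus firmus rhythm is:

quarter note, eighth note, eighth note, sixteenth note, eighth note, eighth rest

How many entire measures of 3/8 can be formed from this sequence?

2

One bar of 3/8 = 6 sixteenth notes.
In sixteenth notes: quarter note = 4; eighth note = 2; eighth note = 2; sixteenth note = 1; eighth note = 2; eighth rest = 2.
Adding: 4 + 2 + 2 + 1 + 2 + 2 = 13.
13 ÷ 6 = 2 complete bars with 1 left over.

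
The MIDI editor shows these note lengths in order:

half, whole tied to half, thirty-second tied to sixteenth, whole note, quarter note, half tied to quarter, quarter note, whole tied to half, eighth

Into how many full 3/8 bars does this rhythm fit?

15

One bar of 3/8 = 12 thirty-second notes.
Express everything in thirty-second notes: half = 16; whole tied to half (whole + half) = 48; thirty-second tied to sixteenth (thirty-second + sixteenth) = 3; whole note = 32; quarter note = 8; half tied to quarter (half + quarter) = 24; quarter note = 8; whole tied to half (whole + half) = 48; eighth = 4.
Total: 16 + 48 + 3 + 32 + 8 + 24 + 8 + 48 + 4 = 191.
191 ÷ 12 = 15 complete bars with 11 left over.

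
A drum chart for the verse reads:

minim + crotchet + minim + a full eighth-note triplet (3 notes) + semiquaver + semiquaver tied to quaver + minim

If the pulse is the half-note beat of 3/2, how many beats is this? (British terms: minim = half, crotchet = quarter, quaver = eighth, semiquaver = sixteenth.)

4.5

One half-note beat = 8 sixteenth notes.
In sixteenth notes: minim = 8; crotchet = 4; minim = 8; a full eighth-note triplet (3 notes) (three triplet eighths span one quarter) = 4; semiquaver = 1; semiquaver tied to quaver (semiquaver + quaver) = 3; minim = 8.
Sum: 8 + 4 + 8 + 4 + 1 + 3 + 8 = 36.
36 ÷ 8 = 4.5 beats.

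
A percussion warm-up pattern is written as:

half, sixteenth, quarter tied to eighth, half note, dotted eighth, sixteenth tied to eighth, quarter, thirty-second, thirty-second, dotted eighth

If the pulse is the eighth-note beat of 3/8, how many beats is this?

18.5

One eighth-note beat = 4 thirty-second notes.
Working in thirty-second notes: half = 16; sixteenth = 2; quarter tied to eighth (quarter + eighth) = 12; half note = 16; dotted eighth = 6; sixteenth tied to eighth (sixteenth + eighth) = 6; quarter = 8; thirty-second = 1; thirty-second = 1; dotted eighth = 6.
Altogether 16 + 2 + 12 + 16 + 6 + 6 + 8 + 1 + 1 + 6 = 74.
74 ÷ 4 = 18.5 beats.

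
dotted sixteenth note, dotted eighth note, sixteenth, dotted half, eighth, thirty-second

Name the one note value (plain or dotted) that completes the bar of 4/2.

The bar of 4/2 = 64 thirty-second notes.
In thirty-second notes: dotted sixteenth note = 3; dotted eighth note = 6; sixteenth = 2; dotted half = 24; eighth = 4; thirty-second = 1.
Sum: 3 + 6 + 2 + 24 + 4 + 1 = 40.
Remaining: 64 − 40 = 24 thirty-second notes, which is a dotted half note.

dotted half note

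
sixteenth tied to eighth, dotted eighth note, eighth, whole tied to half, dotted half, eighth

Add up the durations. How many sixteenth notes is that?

46

In sixteenth notes: sixteenth tied to eighth (sixteenth + eighth) = 3; dotted eighth note = 3; eighth = 2; whole tied to half (whole + half) = 24; dotted half = 12; eighth = 2.
Total: 3 + 3 + 2 + 24 + 12 + 2 = 46 sixteenth notes.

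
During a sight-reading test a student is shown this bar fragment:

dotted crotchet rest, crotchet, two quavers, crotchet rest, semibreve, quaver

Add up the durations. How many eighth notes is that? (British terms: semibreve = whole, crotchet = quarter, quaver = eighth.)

18

Each duration in eighth notes: dotted crotchet rest = 3; crotchet = 2; quaver = 1; quaver = 1; crotchet rest = 2; semibreve = 8; quaver = 1.
Adding: 3 + 2 + 1 + 1 + 2 + 8 + 1 = 18 eighth notes.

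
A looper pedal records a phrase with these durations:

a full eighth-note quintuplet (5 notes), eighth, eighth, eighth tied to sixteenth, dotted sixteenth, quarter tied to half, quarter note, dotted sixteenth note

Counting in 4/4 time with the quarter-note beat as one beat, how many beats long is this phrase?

One quarter-note beat = 8 thirty-second notes.
Each duration in thirty-second notes: a full eighth-note quintuplet (5 notes) (five quintuplet eighths span one half) = 16; eighth = 4; eighth = 4; eighth tied to sixteenth (eighth + sixteenth) = 6; dotted sixteenth = 3; quarter tied to half (quarter + half) = 24; quarter note = 8; dotted sixteenth note = 3.
Total: 16 + 4 + 4 + 6 + 3 + 24 + 8 + 3 = 68.
68 ÷ 8 = 8.5 beats.

8.5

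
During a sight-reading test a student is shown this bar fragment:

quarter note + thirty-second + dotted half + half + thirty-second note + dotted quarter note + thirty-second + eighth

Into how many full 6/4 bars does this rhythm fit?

1

One bar of 6/4 = 48 thirty-second notes.
Working in thirty-second notes: quarter note = 8; thirty-second = 1; dotted half = 24; half = 16; thirty-second note = 1; dotted quarter note = 12; thirty-second = 1; eighth = 4.
Total: 8 + 1 + 24 + 16 + 1 + 12 + 1 + 4 = 67.
67 ÷ 48 = 1 complete bar with 19 left over.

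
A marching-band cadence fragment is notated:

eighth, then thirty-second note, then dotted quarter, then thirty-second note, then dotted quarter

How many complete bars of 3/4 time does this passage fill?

One bar of 3/4 = 24 thirty-second notes.
Working in thirty-second notes: eighth = 4; thirty-second note = 1; dotted quarter = 12; thirty-second note = 1; dotted quarter = 12.
Altogether 4 + 1 + 12 + 1 + 12 = 30.
30 ÷ 24 = 1 complete bar with 6 left over.

1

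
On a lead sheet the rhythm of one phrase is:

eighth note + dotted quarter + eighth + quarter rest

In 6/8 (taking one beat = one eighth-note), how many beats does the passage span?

7

One eighth-note beat = 2 sixteenth notes.
Convert each value to sixteenth notes: eighth note = 2; dotted quarter = 6; eighth = 2; quarter rest = 4.
Total: 2 + 6 + 2 + 4 = 14.
14 ÷ 2 = 7 beats.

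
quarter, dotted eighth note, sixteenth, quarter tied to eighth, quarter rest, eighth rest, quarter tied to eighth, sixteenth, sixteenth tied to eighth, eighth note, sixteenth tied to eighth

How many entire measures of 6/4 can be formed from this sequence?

1

One bar of 6/4 = 24 sixteenth notes.
Express everything in sixteenth notes: quarter = 4; dotted eighth note = 3; sixteenth = 1; quarter tied to eighth (quarter + eighth) = 6; quarter rest = 4; eighth rest = 2; quarter tied to eighth (quarter + eighth) = 6; sixteenth = 1; sixteenth tied to eighth (sixteenth + eighth) = 3; eighth note = 2; sixteenth tied to eighth (sixteenth + eighth) = 3.
Altogether 4 + 3 + 1 + 6 + 4 + 2 + 6 + 1 + 3 + 2 + 3 = 35.
35 ÷ 24 = 1 complete bar with 11 left over.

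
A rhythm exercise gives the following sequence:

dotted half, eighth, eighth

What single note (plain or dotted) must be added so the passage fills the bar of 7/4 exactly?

The bar of 7/4 = 14 eighth notes.
Convert each value to eighth notes: dotted half = 6; eighth = 1; eighth = 1.
Adding: 6 + 1 + 1 = 8.
Remaining: 14 − 8 = 6 eighth notes, which is a dotted half note.

dotted half note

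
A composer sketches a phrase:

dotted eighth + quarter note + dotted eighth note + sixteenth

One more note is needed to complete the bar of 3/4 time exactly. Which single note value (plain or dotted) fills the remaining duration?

The bar of 3/4 = 12 sixteenth notes.
Express everything in sixteenth notes: dotted eighth = 3; quarter note = 4; dotted eighth note = 3; sixteenth = 1.
Adding: 3 + 4 + 3 + 1 = 11.
Remaining: 12 − 11 = 1 sixteenth note, which is a sixteenth note.

sixteenth note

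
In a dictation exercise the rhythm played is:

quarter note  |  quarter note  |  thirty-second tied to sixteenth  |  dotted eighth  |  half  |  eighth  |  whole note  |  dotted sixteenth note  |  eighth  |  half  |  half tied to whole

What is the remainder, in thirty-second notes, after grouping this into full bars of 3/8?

4

One bar of 3/8 = 12 thirty-second notes.
Express everything in thirty-second notes: quarter note = 8; quarter note = 8; thirty-second tied to sixteenth (thirty-second + sixteenth) = 3; dotted eighth = 6; half = 16; eighth = 4; whole note = 32; dotted sixteenth note = 3; eighth = 4; half = 16; half tied to whole (half + whole) = 48.
Sum: 8 + 8 + 3 + 6 + 16 + 4 + 32 + 3 + 4 + 16 + 48 = 148.
148 ÷ 12 = 12 complete bars with 4 thirty-second notes remaining.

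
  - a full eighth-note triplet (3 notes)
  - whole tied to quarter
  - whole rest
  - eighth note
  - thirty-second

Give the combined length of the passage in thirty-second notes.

In thirty-second notes: a full eighth-note triplet (3 notes) (three triplet eighths span one quarter) = 8; whole tied to quarter (whole + quarter) = 40; whole rest = 32; eighth note = 4; thirty-second = 1.
Sum: 8 + 40 + 32 + 4 + 1 = 85 thirty-second notes.

85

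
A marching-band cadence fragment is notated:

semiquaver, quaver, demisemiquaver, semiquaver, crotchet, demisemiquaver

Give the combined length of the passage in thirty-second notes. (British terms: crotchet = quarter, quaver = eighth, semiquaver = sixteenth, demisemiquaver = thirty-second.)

Each duration in thirty-second notes: semiquaver = 2; quaver = 4; demisemiquaver = 1; semiquaver = 2; crotchet = 8; demisemiquaver = 1.
Altogether 2 + 4 + 1 + 2 + 8 + 1 = 18 thirty-second notes.

18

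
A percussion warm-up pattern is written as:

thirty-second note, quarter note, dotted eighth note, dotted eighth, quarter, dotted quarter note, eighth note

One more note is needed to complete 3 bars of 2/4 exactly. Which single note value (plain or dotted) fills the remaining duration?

dotted sixteenth note

3 bars of 2/4 = 48 thirty-second notes.
Express everything in thirty-second notes: thirty-second note = 1; quarter note = 8; dotted eighth note = 6; dotted eighth = 6; quarter = 8; dotted quarter note = 12; eighth note = 4.
Sum: 1 + 8 + 6 + 6 + 8 + 12 + 4 = 45.
Remaining: 48 − 45 = 3 thirty-second notes, which is a dotted sixteenth note.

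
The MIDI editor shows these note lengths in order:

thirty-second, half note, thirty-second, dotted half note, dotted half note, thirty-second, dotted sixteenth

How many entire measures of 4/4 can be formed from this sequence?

One bar of 4/4 = 32 thirty-second notes.
Convert each value to thirty-second notes: thirty-second = 1; half note = 16; thirty-second = 1; dotted half note = 24; dotted half note = 24; thirty-second = 1; dotted sixteenth = 3.
Total: 1 + 16 + 1 + 24 + 24 + 1 + 3 = 70.
70 ÷ 32 = 2 complete bars with 6 left over.

2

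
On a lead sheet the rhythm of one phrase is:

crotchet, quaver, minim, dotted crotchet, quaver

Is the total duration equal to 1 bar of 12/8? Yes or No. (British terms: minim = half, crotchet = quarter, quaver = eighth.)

One bar of 12/8 = 12 eighth notes.
Express everything in eighth notes: crotchet = 2; quaver = 1; minim = 4; dotted crotchet = 3; quaver = 1.
Adding: 2 + 1 + 4 + 3 + 1 = 11.
11 falls short of 12, so the answer is No.

No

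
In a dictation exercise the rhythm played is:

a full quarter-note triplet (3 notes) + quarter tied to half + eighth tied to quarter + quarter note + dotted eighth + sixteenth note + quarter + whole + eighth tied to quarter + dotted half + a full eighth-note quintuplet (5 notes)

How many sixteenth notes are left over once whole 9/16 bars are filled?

One bar of 9/16 = 9 sixteenth notes.
Convert each value to sixteenth notes: a full quarter-note triplet (3 notes) (three triplet quarters span one half) = 8; quarter tied to half (quarter + half) = 12; eighth tied to quarter (eighth + quarter) = 6; quarter note = 4; dotted eighth = 3; sixteenth note = 1; quarter = 4; whole = 16; eighth tied to quarter (eighth + quarter) = 6; dotted half = 12; a full eighth-note quintuplet (5 notes) (five quintuplet eighths span one half) = 8.
Altogether 8 + 12 + 6 + 4 + 3 + 1 + 4 + 16 + 6 + 12 + 8 = 80.
80 ÷ 9 = 8 complete bars with 8 sixteenth notes remaining.

8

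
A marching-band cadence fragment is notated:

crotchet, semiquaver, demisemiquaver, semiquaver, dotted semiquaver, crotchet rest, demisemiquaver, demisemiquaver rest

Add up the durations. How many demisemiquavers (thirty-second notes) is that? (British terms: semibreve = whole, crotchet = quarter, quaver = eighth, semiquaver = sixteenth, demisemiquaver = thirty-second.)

Convert each value to thirty-second notes: crotchet = 8; semiquaver = 2; demisemiquaver = 1; semiquaver = 2; dotted semiquaver = 3; crotchet rest = 8; demisemiquaver = 1; demisemiquaver rest = 1.
Total: 8 + 2 + 1 + 2 + 3 + 8 + 1 + 1 = 26 thirty-second notes.

26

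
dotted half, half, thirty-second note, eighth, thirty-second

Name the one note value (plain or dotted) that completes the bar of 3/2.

sixteenth note

The bar of 3/2 = 48 thirty-second notes.
Each duration in thirty-second notes: dotted half = 24; half = 16; thirty-second note = 1; eighth = 4; thirty-second = 1.
Total: 24 + 16 + 1 + 4 + 1 = 46.
Remaining: 48 − 46 = 2 thirty-second notes, which is a sixteenth note.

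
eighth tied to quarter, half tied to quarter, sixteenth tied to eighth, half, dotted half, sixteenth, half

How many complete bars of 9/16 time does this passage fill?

5

One bar of 9/16 = 9 sixteenth notes.
In sixteenth notes: eighth tied to quarter (eighth + quarter) = 6; half tied to quarter (half + quarter) = 12; sixteenth tied to eighth (sixteenth + eighth) = 3; half = 8; dotted half = 12; sixteenth = 1; half = 8.
Altogether 6 + 12 + 3 + 8 + 12 + 1 + 8 = 50.
50 ÷ 9 = 5 complete bars with 5 left over.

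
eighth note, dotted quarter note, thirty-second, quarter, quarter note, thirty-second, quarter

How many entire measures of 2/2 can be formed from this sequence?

One bar of 2/2 = 32 thirty-second notes.
Express everything in thirty-second notes: eighth note = 4; dotted quarter note = 12; thirty-second = 1; quarter = 8; quarter note = 8; thirty-second = 1; quarter = 8.
Adding: 4 + 12 + 1 + 8 + 8 + 1 + 8 = 42.
42 ÷ 32 = 1 complete bar with 10 left over.

1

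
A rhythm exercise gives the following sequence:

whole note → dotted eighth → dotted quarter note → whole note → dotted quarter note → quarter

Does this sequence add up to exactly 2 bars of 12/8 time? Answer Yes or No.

No

One bar of 12/8 = 24 sixteenth notes, so 2 bars = 48.
Convert each value to sixteenth notes: whole note = 16; dotted eighth = 3; dotted quarter note = 6; whole note = 16; dotted quarter note = 6; quarter = 4.
Total: 16 + 3 + 6 + 16 + 6 + 4 = 51.
51 exceeds 48, so the answer is No.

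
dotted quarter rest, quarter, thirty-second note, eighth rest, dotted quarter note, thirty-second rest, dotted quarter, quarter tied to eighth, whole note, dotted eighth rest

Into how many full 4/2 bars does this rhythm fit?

1

One bar of 4/2 = 64 thirty-second notes.
Working in thirty-second notes: dotted quarter rest = 12; quarter = 8; thirty-second note = 1; eighth rest = 4; dotted quarter note = 12; thirty-second rest = 1; dotted quarter = 12; quarter tied to eighth (quarter + eighth) = 12; whole note = 32; dotted eighth rest = 6.
Adding: 12 + 8 + 1 + 4 + 12 + 1 + 12 + 12 + 32 + 6 = 100.
100 ÷ 64 = 1 complete bar with 36 left over.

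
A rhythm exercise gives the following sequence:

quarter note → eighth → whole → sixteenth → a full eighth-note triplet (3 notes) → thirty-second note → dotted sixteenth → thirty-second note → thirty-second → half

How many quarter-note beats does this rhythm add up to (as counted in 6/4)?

One quarter-note beat = 8 thirty-second notes.
Working in thirty-second notes: quarter note = 8; eighth = 4; whole = 32; sixteenth = 2; a full eighth-note triplet (3 notes) (three triplet eighths span one quarter) = 8; thirty-second note = 1; dotted sixteenth = 3; thirty-second note = 1; thirty-second = 1; half = 16.
Sum: 8 + 4 + 32 + 2 + 8 + 1 + 3 + 1 + 1 + 16 = 76.
76 ÷ 8 = 9.5 beats.

9.5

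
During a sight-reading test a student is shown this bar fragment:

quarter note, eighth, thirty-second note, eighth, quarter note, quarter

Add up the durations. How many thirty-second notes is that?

Express everything in thirty-second notes: quarter note = 8; eighth = 4; thirty-second note = 1; eighth = 4; quarter note = 8; quarter = 8.
Sum: 8 + 4 + 1 + 4 + 8 + 8 = 33 thirty-second notes.

33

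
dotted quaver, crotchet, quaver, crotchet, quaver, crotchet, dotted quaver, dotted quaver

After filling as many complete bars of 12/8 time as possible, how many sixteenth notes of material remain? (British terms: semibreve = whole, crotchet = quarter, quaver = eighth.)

One bar of 12/8 = 24 sixteenth notes.
Express everything in sixteenth notes: dotted quaver = 3; crotchet = 4; quaver = 2; crotchet = 4; quaver = 2; crotchet = 4; dotted quaver = 3; dotted quaver = 3.
Altogether 3 + 4 + 2 + 4 + 2 + 4 + 3 + 3 = 25.
25 ÷ 24 = 1 complete bar with 1 sixteenth note remaining.

1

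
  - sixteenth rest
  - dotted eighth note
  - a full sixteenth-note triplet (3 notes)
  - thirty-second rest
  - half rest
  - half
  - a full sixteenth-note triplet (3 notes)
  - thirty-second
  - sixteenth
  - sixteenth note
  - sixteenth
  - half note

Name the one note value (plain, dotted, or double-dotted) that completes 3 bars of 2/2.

3 bars of 2/2 = 96 thirty-second notes.
Express everything in thirty-second notes: sixteenth rest = 2; dotted eighth note = 6; a full sixteenth-note triplet (3 notes) (three triplet sixteenths span one eighth) = 4; thirty-second rest = 1; half rest = 16; half = 16; a full sixteenth-note triplet (3 notes) (three triplet sixteenths span one eighth) = 4; thirty-second = 1; sixteenth = 2; sixteenth note = 2; sixteenth = 2; half note = 16.
Sum: 2 + 6 + 4 + 1 + 16 + 16 + 4 + 1 + 2 + 2 + 2 + 16 = 72.
Remaining: 96 − 72 = 24 thirty-second notes, which is a dotted half note.

dotted half note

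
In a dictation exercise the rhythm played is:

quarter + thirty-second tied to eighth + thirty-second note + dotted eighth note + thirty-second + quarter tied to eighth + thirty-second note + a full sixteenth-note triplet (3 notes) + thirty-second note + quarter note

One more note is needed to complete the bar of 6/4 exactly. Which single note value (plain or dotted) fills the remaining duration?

The bar of 6/4 = 48 thirty-second notes.
In thirty-second notes: quarter = 8; thirty-second tied to eighth (thirty-second + eighth) = 5; thirty-second note = 1; dotted eighth note = 6; thirty-second = 1; quarter tied to eighth (quarter + eighth) = 12; thirty-second note = 1; a full sixteenth-note triplet (3 notes) (three triplet sixteenths span one eighth) = 4; thirty-second note = 1; quarter note = 8.
Total: 8 + 5 + 1 + 6 + 1 + 12 + 1 + 4 + 1 + 8 = 47.
Remaining: 48 − 47 = 1 thirty-second note, which is a thirty-second note.

thirty-second note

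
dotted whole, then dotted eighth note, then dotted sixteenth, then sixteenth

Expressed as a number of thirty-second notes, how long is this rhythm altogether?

Express everything in thirty-second notes: dotted whole = 48; dotted eighth note = 6; dotted sixteenth = 3; sixteenth = 2.
Total: 48 + 6 + 3 + 2 = 59 thirty-second notes.

59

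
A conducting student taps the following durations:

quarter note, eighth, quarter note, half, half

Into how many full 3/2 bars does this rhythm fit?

One bar of 3/2 = 12 eighth notes.
Working in eighth notes: quarter note = 2; eighth = 1; quarter note = 2; half = 4; half = 4.
Total: 2 + 1 + 2 + 4 + 4 = 13.
13 ÷ 12 = 1 complete bar with 1 left over.

1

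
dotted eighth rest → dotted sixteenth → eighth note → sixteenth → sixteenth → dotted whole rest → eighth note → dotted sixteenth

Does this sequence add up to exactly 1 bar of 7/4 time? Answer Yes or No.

No

One bar of 7/4 = 56 thirty-second notes.
Convert each value to thirty-second notes: dotted eighth rest = 6; dotted sixteenth = 3; eighth note = 4; sixteenth = 2; sixteenth = 2; dotted whole rest = 48; eighth note = 4; dotted sixteenth = 3.
Altogether 6 + 3 + 4 + 2 + 2 + 48 + 4 + 3 = 72.
72 exceeds 56, so the answer is No.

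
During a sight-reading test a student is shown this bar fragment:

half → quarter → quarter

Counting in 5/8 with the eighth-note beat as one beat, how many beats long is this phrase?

One eighth-note beat = 2 sixteenth notes.
In sixteenth notes: half = 8; quarter = 4; quarter = 4.
Altogether 8 + 4 + 4 = 16.
16 ÷ 2 = 8 beats.

8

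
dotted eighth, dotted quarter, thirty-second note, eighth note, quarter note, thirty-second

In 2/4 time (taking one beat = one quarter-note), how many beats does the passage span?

One quarter-note beat = 8 thirty-second notes.
Express everything in thirty-second notes: dotted eighth = 6; dotted quarter = 12; thirty-second note = 1; eighth note = 4; quarter note = 8; thirty-second = 1.
Total: 6 + 12 + 1 + 4 + 8 + 1 = 32.
32 ÷ 8 = 4 beats.

4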